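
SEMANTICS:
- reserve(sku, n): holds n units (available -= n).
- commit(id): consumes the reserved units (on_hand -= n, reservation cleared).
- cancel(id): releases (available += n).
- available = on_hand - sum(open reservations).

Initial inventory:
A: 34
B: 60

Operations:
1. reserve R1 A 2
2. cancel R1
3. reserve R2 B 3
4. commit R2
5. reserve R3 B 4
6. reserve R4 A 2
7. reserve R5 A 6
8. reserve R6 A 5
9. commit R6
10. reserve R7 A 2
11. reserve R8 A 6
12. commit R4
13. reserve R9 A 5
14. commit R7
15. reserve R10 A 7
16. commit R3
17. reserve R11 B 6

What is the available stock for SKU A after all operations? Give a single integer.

Answer: 1

Derivation:
Step 1: reserve R1 A 2 -> on_hand[A=34 B=60] avail[A=32 B=60] open={R1}
Step 2: cancel R1 -> on_hand[A=34 B=60] avail[A=34 B=60] open={}
Step 3: reserve R2 B 3 -> on_hand[A=34 B=60] avail[A=34 B=57] open={R2}
Step 4: commit R2 -> on_hand[A=34 B=57] avail[A=34 B=57] open={}
Step 5: reserve R3 B 4 -> on_hand[A=34 B=57] avail[A=34 B=53] open={R3}
Step 6: reserve R4 A 2 -> on_hand[A=34 B=57] avail[A=32 B=53] open={R3,R4}
Step 7: reserve R5 A 6 -> on_hand[A=34 B=57] avail[A=26 B=53] open={R3,R4,R5}
Step 8: reserve R6 A 5 -> on_hand[A=34 B=57] avail[A=21 B=53] open={R3,R4,R5,R6}
Step 9: commit R6 -> on_hand[A=29 B=57] avail[A=21 B=53] open={R3,R4,R5}
Step 10: reserve R7 A 2 -> on_hand[A=29 B=57] avail[A=19 B=53] open={R3,R4,R5,R7}
Step 11: reserve R8 A 6 -> on_hand[A=29 B=57] avail[A=13 B=53] open={R3,R4,R5,R7,R8}
Step 12: commit R4 -> on_hand[A=27 B=57] avail[A=13 B=53] open={R3,R5,R7,R8}
Step 13: reserve R9 A 5 -> on_hand[A=27 B=57] avail[A=8 B=53] open={R3,R5,R7,R8,R9}
Step 14: commit R7 -> on_hand[A=25 B=57] avail[A=8 B=53] open={R3,R5,R8,R9}
Step 15: reserve R10 A 7 -> on_hand[A=25 B=57] avail[A=1 B=53] open={R10,R3,R5,R8,R9}
Step 16: commit R3 -> on_hand[A=25 B=53] avail[A=1 B=53] open={R10,R5,R8,R9}
Step 17: reserve R11 B 6 -> on_hand[A=25 B=53] avail[A=1 B=47] open={R10,R11,R5,R8,R9}
Final available[A] = 1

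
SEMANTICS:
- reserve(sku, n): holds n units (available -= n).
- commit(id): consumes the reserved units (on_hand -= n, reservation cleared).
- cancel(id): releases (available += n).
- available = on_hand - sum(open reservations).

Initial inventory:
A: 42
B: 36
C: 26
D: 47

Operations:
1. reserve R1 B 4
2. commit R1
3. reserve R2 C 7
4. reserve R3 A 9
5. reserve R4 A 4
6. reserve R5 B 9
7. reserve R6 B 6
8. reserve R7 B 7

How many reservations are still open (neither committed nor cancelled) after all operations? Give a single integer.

Answer: 6

Derivation:
Step 1: reserve R1 B 4 -> on_hand[A=42 B=36 C=26 D=47] avail[A=42 B=32 C=26 D=47] open={R1}
Step 2: commit R1 -> on_hand[A=42 B=32 C=26 D=47] avail[A=42 B=32 C=26 D=47] open={}
Step 3: reserve R2 C 7 -> on_hand[A=42 B=32 C=26 D=47] avail[A=42 B=32 C=19 D=47] open={R2}
Step 4: reserve R3 A 9 -> on_hand[A=42 B=32 C=26 D=47] avail[A=33 B=32 C=19 D=47] open={R2,R3}
Step 5: reserve R4 A 4 -> on_hand[A=42 B=32 C=26 D=47] avail[A=29 B=32 C=19 D=47] open={R2,R3,R4}
Step 6: reserve R5 B 9 -> on_hand[A=42 B=32 C=26 D=47] avail[A=29 B=23 C=19 D=47] open={R2,R3,R4,R5}
Step 7: reserve R6 B 6 -> on_hand[A=42 B=32 C=26 D=47] avail[A=29 B=17 C=19 D=47] open={R2,R3,R4,R5,R6}
Step 8: reserve R7 B 7 -> on_hand[A=42 B=32 C=26 D=47] avail[A=29 B=10 C=19 D=47] open={R2,R3,R4,R5,R6,R7}
Open reservations: ['R2', 'R3', 'R4', 'R5', 'R6', 'R7'] -> 6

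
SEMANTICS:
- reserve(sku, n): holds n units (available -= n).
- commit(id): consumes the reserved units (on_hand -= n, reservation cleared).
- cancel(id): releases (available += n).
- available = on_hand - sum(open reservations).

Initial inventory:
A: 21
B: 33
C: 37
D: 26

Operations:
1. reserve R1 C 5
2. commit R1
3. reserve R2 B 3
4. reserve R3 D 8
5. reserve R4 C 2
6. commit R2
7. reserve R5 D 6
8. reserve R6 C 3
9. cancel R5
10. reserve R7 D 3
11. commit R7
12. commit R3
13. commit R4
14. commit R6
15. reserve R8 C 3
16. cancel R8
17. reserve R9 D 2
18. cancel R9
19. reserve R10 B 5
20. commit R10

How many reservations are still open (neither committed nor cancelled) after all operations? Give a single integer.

Answer: 0

Derivation:
Step 1: reserve R1 C 5 -> on_hand[A=21 B=33 C=37 D=26] avail[A=21 B=33 C=32 D=26] open={R1}
Step 2: commit R1 -> on_hand[A=21 B=33 C=32 D=26] avail[A=21 B=33 C=32 D=26] open={}
Step 3: reserve R2 B 3 -> on_hand[A=21 B=33 C=32 D=26] avail[A=21 B=30 C=32 D=26] open={R2}
Step 4: reserve R3 D 8 -> on_hand[A=21 B=33 C=32 D=26] avail[A=21 B=30 C=32 D=18] open={R2,R3}
Step 5: reserve R4 C 2 -> on_hand[A=21 B=33 C=32 D=26] avail[A=21 B=30 C=30 D=18] open={R2,R3,R4}
Step 6: commit R2 -> on_hand[A=21 B=30 C=32 D=26] avail[A=21 B=30 C=30 D=18] open={R3,R4}
Step 7: reserve R5 D 6 -> on_hand[A=21 B=30 C=32 D=26] avail[A=21 B=30 C=30 D=12] open={R3,R4,R5}
Step 8: reserve R6 C 3 -> on_hand[A=21 B=30 C=32 D=26] avail[A=21 B=30 C=27 D=12] open={R3,R4,R5,R6}
Step 9: cancel R5 -> on_hand[A=21 B=30 C=32 D=26] avail[A=21 B=30 C=27 D=18] open={R3,R4,R6}
Step 10: reserve R7 D 3 -> on_hand[A=21 B=30 C=32 D=26] avail[A=21 B=30 C=27 D=15] open={R3,R4,R6,R7}
Step 11: commit R7 -> on_hand[A=21 B=30 C=32 D=23] avail[A=21 B=30 C=27 D=15] open={R3,R4,R6}
Step 12: commit R3 -> on_hand[A=21 B=30 C=32 D=15] avail[A=21 B=30 C=27 D=15] open={R4,R6}
Step 13: commit R4 -> on_hand[A=21 B=30 C=30 D=15] avail[A=21 B=30 C=27 D=15] open={R6}
Step 14: commit R6 -> on_hand[A=21 B=30 C=27 D=15] avail[A=21 B=30 C=27 D=15] open={}
Step 15: reserve R8 C 3 -> on_hand[A=21 B=30 C=27 D=15] avail[A=21 B=30 C=24 D=15] open={R8}
Step 16: cancel R8 -> on_hand[A=21 B=30 C=27 D=15] avail[A=21 B=30 C=27 D=15] open={}
Step 17: reserve R9 D 2 -> on_hand[A=21 B=30 C=27 D=15] avail[A=21 B=30 C=27 D=13] open={R9}
Step 18: cancel R9 -> on_hand[A=21 B=30 C=27 D=15] avail[A=21 B=30 C=27 D=15] open={}
Step 19: reserve R10 B 5 -> on_hand[A=21 B=30 C=27 D=15] avail[A=21 B=25 C=27 D=15] open={R10}
Step 20: commit R10 -> on_hand[A=21 B=25 C=27 D=15] avail[A=21 B=25 C=27 D=15] open={}
Open reservations: [] -> 0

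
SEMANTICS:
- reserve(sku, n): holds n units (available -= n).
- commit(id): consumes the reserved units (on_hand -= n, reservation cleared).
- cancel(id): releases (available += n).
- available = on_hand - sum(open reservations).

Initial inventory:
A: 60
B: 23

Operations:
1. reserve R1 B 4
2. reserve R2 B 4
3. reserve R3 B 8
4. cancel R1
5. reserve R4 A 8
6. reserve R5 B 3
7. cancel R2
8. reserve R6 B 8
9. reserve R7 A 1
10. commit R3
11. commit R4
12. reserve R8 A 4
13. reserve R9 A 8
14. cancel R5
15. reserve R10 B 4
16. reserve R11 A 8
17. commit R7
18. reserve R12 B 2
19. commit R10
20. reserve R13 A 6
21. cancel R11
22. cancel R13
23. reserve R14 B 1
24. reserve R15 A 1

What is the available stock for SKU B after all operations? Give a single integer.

Step 1: reserve R1 B 4 -> on_hand[A=60 B=23] avail[A=60 B=19] open={R1}
Step 2: reserve R2 B 4 -> on_hand[A=60 B=23] avail[A=60 B=15] open={R1,R2}
Step 3: reserve R3 B 8 -> on_hand[A=60 B=23] avail[A=60 B=7] open={R1,R2,R3}
Step 4: cancel R1 -> on_hand[A=60 B=23] avail[A=60 B=11] open={R2,R3}
Step 5: reserve R4 A 8 -> on_hand[A=60 B=23] avail[A=52 B=11] open={R2,R3,R4}
Step 6: reserve R5 B 3 -> on_hand[A=60 B=23] avail[A=52 B=8] open={R2,R3,R4,R5}
Step 7: cancel R2 -> on_hand[A=60 B=23] avail[A=52 B=12] open={R3,R4,R5}
Step 8: reserve R6 B 8 -> on_hand[A=60 B=23] avail[A=52 B=4] open={R3,R4,R5,R6}
Step 9: reserve R7 A 1 -> on_hand[A=60 B=23] avail[A=51 B=4] open={R3,R4,R5,R6,R7}
Step 10: commit R3 -> on_hand[A=60 B=15] avail[A=51 B=4] open={R4,R5,R6,R7}
Step 11: commit R4 -> on_hand[A=52 B=15] avail[A=51 B=4] open={R5,R6,R7}
Step 12: reserve R8 A 4 -> on_hand[A=52 B=15] avail[A=47 B=4] open={R5,R6,R7,R8}
Step 13: reserve R9 A 8 -> on_hand[A=52 B=15] avail[A=39 B=4] open={R5,R6,R7,R8,R9}
Step 14: cancel R5 -> on_hand[A=52 B=15] avail[A=39 B=7] open={R6,R7,R8,R9}
Step 15: reserve R10 B 4 -> on_hand[A=52 B=15] avail[A=39 B=3] open={R10,R6,R7,R8,R9}
Step 16: reserve R11 A 8 -> on_hand[A=52 B=15] avail[A=31 B=3] open={R10,R11,R6,R7,R8,R9}
Step 17: commit R7 -> on_hand[A=51 B=15] avail[A=31 B=3] open={R10,R11,R6,R8,R9}
Step 18: reserve R12 B 2 -> on_hand[A=51 B=15] avail[A=31 B=1] open={R10,R11,R12,R6,R8,R9}
Step 19: commit R10 -> on_hand[A=51 B=11] avail[A=31 B=1] open={R11,R12,R6,R8,R9}
Step 20: reserve R13 A 6 -> on_hand[A=51 B=11] avail[A=25 B=1] open={R11,R12,R13,R6,R8,R9}
Step 21: cancel R11 -> on_hand[A=51 B=11] avail[A=33 B=1] open={R12,R13,R6,R8,R9}
Step 22: cancel R13 -> on_hand[A=51 B=11] avail[A=39 B=1] open={R12,R6,R8,R9}
Step 23: reserve R14 B 1 -> on_hand[A=51 B=11] avail[A=39 B=0] open={R12,R14,R6,R8,R9}
Step 24: reserve R15 A 1 -> on_hand[A=51 B=11] avail[A=38 B=0] open={R12,R14,R15,R6,R8,R9}
Final available[B] = 0

Answer: 0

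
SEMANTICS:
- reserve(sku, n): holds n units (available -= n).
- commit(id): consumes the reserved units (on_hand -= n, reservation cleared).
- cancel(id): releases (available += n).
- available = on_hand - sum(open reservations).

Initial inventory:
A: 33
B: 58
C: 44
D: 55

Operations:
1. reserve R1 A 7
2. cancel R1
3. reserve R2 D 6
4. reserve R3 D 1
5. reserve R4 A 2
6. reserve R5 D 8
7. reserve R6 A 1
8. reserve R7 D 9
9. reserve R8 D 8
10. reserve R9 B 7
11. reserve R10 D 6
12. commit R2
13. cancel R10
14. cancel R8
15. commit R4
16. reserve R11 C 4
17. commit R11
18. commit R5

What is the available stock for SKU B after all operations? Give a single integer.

Step 1: reserve R1 A 7 -> on_hand[A=33 B=58 C=44 D=55] avail[A=26 B=58 C=44 D=55] open={R1}
Step 2: cancel R1 -> on_hand[A=33 B=58 C=44 D=55] avail[A=33 B=58 C=44 D=55] open={}
Step 3: reserve R2 D 6 -> on_hand[A=33 B=58 C=44 D=55] avail[A=33 B=58 C=44 D=49] open={R2}
Step 4: reserve R3 D 1 -> on_hand[A=33 B=58 C=44 D=55] avail[A=33 B=58 C=44 D=48] open={R2,R3}
Step 5: reserve R4 A 2 -> on_hand[A=33 B=58 C=44 D=55] avail[A=31 B=58 C=44 D=48] open={R2,R3,R4}
Step 6: reserve R5 D 8 -> on_hand[A=33 B=58 C=44 D=55] avail[A=31 B=58 C=44 D=40] open={R2,R3,R4,R5}
Step 7: reserve R6 A 1 -> on_hand[A=33 B=58 C=44 D=55] avail[A=30 B=58 C=44 D=40] open={R2,R3,R4,R5,R6}
Step 8: reserve R7 D 9 -> on_hand[A=33 B=58 C=44 D=55] avail[A=30 B=58 C=44 D=31] open={R2,R3,R4,R5,R6,R7}
Step 9: reserve R8 D 8 -> on_hand[A=33 B=58 C=44 D=55] avail[A=30 B=58 C=44 D=23] open={R2,R3,R4,R5,R6,R7,R8}
Step 10: reserve R9 B 7 -> on_hand[A=33 B=58 C=44 D=55] avail[A=30 B=51 C=44 D=23] open={R2,R3,R4,R5,R6,R7,R8,R9}
Step 11: reserve R10 D 6 -> on_hand[A=33 B=58 C=44 D=55] avail[A=30 B=51 C=44 D=17] open={R10,R2,R3,R4,R5,R6,R7,R8,R9}
Step 12: commit R2 -> on_hand[A=33 B=58 C=44 D=49] avail[A=30 B=51 C=44 D=17] open={R10,R3,R4,R5,R6,R7,R8,R9}
Step 13: cancel R10 -> on_hand[A=33 B=58 C=44 D=49] avail[A=30 B=51 C=44 D=23] open={R3,R4,R5,R6,R7,R8,R9}
Step 14: cancel R8 -> on_hand[A=33 B=58 C=44 D=49] avail[A=30 B=51 C=44 D=31] open={R3,R4,R5,R6,R7,R9}
Step 15: commit R4 -> on_hand[A=31 B=58 C=44 D=49] avail[A=30 B=51 C=44 D=31] open={R3,R5,R6,R7,R9}
Step 16: reserve R11 C 4 -> on_hand[A=31 B=58 C=44 D=49] avail[A=30 B=51 C=40 D=31] open={R11,R3,R5,R6,R7,R9}
Step 17: commit R11 -> on_hand[A=31 B=58 C=40 D=49] avail[A=30 B=51 C=40 D=31] open={R3,R5,R6,R7,R9}
Step 18: commit R5 -> on_hand[A=31 B=58 C=40 D=41] avail[A=30 B=51 C=40 D=31] open={R3,R6,R7,R9}
Final available[B] = 51

Answer: 51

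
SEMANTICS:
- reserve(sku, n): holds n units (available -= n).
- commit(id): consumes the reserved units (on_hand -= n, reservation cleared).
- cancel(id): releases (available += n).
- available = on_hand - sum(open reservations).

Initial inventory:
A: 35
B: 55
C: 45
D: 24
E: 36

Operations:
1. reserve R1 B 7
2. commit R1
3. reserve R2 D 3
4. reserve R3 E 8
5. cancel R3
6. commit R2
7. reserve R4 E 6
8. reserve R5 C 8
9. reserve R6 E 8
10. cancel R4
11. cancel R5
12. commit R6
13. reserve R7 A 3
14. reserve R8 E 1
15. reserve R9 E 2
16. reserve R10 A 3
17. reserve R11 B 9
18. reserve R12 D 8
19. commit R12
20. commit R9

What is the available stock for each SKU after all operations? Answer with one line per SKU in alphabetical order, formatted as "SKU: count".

Step 1: reserve R1 B 7 -> on_hand[A=35 B=55 C=45 D=24 E=36] avail[A=35 B=48 C=45 D=24 E=36] open={R1}
Step 2: commit R1 -> on_hand[A=35 B=48 C=45 D=24 E=36] avail[A=35 B=48 C=45 D=24 E=36] open={}
Step 3: reserve R2 D 3 -> on_hand[A=35 B=48 C=45 D=24 E=36] avail[A=35 B=48 C=45 D=21 E=36] open={R2}
Step 4: reserve R3 E 8 -> on_hand[A=35 B=48 C=45 D=24 E=36] avail[A=35 B=48 C=45 D=21 E=28] open={R2,R3}
Step 5: cancel R3 -> on_hand[A=35 B=48 C=45 D=24 E=36] avail[A=35 B=48 C=45 D=21 E=36] open={R2}
Step 6: commit R2 -> on_hand[A=35 B=48 C=45 D=21 E=36] avail[A=35 B=48 C=45 D=21 E=36] open={}
Step 7: reserve R4 E 6 -> on_hand[A=35 B=48 C=45 D=21 E=36] avail[A=35 B=48 C=45 D=21 E=30] open={R4}
Step 8: reserve R5 C 8 -> on_hand[A=35 B=48 C=45 D=21 E=36] avail[A=35 B=48 C=37 D=21 E=30] open={R4,R5}
Step 9: reserve R6 E 8 -> on_hand[A=35 B=48 C=45 D=21 E=36] avail[A=35 B=48 C=37 D=21 E=22] open={R4,R5,R6}
Step 10: cancel R4 -> on_hand[A=35 B=48 C=45 D=21 E=36] avail[A=35 B=48 C=37 D=21 E=28] open={R5,R6}
Step 11: cancel R5 -> on_hand[A=35 B=48 C=45 D=21 E=36] avail[A=35 B=48 C=45 D=21 E=28] open={R6}
Step 12: commit R6 -> on_hand[A=35 B=48 C=45 D=21 E=28] avail[A=35 B=48 C=45 D=21 E=28] open={}
Step 13: reserve R7 A 3 -> on_hand[A=35 B=48 C=45 D=21 E=28] avail[A=32 B=48 C=45 D=21 E=28] open={R7}
Step 14: reserve R8 E 1 -> on_hand[A=35 B=48 C=45 D=21 E=28] avail[A=32 B=48 C=45 D=21 E=27] open={R7,R8}
Step 15: reserve R9 E 2 -> on_hand[A=35 B=48 C=45 D=21 E=28] avail[A=32 B=48 C=45 D=21 E=25] open={R7,R8,R9}
Step 16: reserve R10 A 3 -> on_hand[A=35 B=48 C=45 D=21 E=28] avail[A=29 B=48 C=45 D=21 E=25] open={R10,R7,R8,R9}
Step 17: reserve R11 B 9 -> on_hand[A=35 B=48 C=45 D=21 E=28] avail[A=29 B=39 C=45 D=21 E=25] open={R10,R11,R7,R8,R9}
Step 18: reserve R12 D 8 -> on_hand[A=35 B=48 C=45 D=21 E=28] avail[A=29 B=39 C=45 D=13 E=25] open={R10,R11,R12,R7,R8,R9}
Step 19: commit R12 -> on_hand[A=35 B=48 C=45 D=13 E=28] avail[A=29 B=39 C=45 D=13 E=25] open={R10,R11,R7,R8,R9}
Step 20: commit R9 -> on_hand[A=35 B=48 C=45 D=13 E=26] avail[A=29 B=39 C=45 D=13 E=25] open={R10,R11,R7,R8}

Answer: A: 29
B: 39
C: 45
D: 13
E: 25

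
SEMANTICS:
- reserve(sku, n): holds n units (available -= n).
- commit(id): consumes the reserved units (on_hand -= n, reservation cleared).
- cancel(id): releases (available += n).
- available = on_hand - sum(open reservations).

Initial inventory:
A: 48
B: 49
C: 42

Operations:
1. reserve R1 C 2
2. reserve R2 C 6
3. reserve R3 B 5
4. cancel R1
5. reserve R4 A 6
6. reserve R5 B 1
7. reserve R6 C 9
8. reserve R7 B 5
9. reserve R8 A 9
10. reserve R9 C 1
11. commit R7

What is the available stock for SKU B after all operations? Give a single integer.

Step 1: reserve R1 C 2 -> on_hand[A=48 B=49 C=42] avail[A=48 B=49 C=40] open={R1}
Step 2: reserve R2 C 6 -> on_hand[A=48 B=49 C=42] avail[A=48 B=49 C=34] open={R1,R2}
Step 3: reserve R3 B 5 -> on_hand[A=48 B=49 C=42] avail[A=48 B=44 C=34] open={R1,R2,R3}
Step 4: cancel R1 -> on_hand[A=48 B=49 C=42] avail[A=48 B=44 C=36] open={R2,R3}
Step 5: reserve R4 A 6 -> on_hand[A=48 B=49 C=42] avail[A=42 B=44 C=36] open={R2,R3,R4}
Step 6: reserve R5 B 1 -> on_hand[A=48 B=49 C=42] avail[A=42 B=43 C=36] open={R2,R3,R4,R5}
Step 7: reserve R6 C 9 -> on_hand[A=48 B=49 C=42] avail[A=42 B=43 C=27] open={R2,R3,R4,R5,R6}
Step 8: reserve R7 B 5 -> on_hand[A=48 B=49 C=42] avail[A=42 B=38 C=27] open={R2,R3,R4,R5,R6,R7}
Step 9: reserve R8 A 9 -> on_hand[A=48 B=49 C=42] avail[A=33 B=38 C=27] open={R2,R3,R4,R5,R6,R7,R8}
Step 10: reserve R9 C 1 -> on_hand[A=48 B=49 C=42] avail[A=33 B=38 C=26] open={R2,R3,R4,R5,R6,R7,R8,R9}
Step 11: commit R7 -> on_hand[A=48 B=44 C=42] avail[A=33 B=38 C=26] open={R2,R3,R4,R5,R6,R8,R9}
Final available[B] = 38

Answer: 38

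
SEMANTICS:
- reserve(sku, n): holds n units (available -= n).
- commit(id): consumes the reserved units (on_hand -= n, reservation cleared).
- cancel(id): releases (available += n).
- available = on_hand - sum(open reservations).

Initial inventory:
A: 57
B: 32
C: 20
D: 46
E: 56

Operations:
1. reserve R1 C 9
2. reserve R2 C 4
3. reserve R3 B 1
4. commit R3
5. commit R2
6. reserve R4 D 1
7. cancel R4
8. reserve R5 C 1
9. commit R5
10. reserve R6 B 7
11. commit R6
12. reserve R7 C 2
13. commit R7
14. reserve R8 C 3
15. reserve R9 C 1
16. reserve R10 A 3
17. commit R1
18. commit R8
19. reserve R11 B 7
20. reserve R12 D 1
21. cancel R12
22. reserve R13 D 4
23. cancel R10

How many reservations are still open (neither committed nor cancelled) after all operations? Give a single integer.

Step 1: reserve R1 C 9 -> on_hand[A=57 B=32 C=20 D=46 E=56] avail[A=57 B=32 C=11 D=46 E=56] open={R1}
Step 2: reserve R2 C 4 -> on_hand[A=57 B=32 C=20 D=46 E=56] avail[A=57 B=32 C=7 D=46 E=56] open={R1,R2}
Step 3: reserve R3 B 1 -> on_hand[A=57 B=32 C=20 D=46 E=56] avail[A=57 B=31 C=7 D=46 E=56] open={R1,R2,R3}
Step 4: commit R3 -> on_hand[A=57 B=31 C=20 D=46 E=56] avail[A=57 B=31 C=7 D=46 E=56] open={R1,R2}
Step 5: commit R2 -> on_hand[A=57 B=31 C=16 D=46 E=56] avail[A=57 B=31 C=7 D=46 E=56] open={R1}
Step 6: reserve R4 D 1 -> on_hand[A=57 B=31 C=16 D=46 E=56] avail[A=57 B=31 C=7 D=45 E=56] open={R1,R4}
Step 7: cancel R4 -> on_hand[A=57 B=31 C=16 D=46 E=56] avail[A=57 B=31 C=7 D=46 E=56] open={R1}
Step 8: reserve R5 C 1 -> on_hand[A=57 B=31 C=16 D=46 E=56] avail[A=57 B=31 C=6 D=46 E=56] open={R1,R5}
Step 9: commit R5 -> on_hand[A=57 B=31 C=15 D=46 E=56] avail[A=57 B=31 C=6 D=46 E=56] open={R1}
Step 10: reserve R6 B 7 -> on_hand[A=57 B=31 C=15 D=46 E=56] avail[A=57 B=24 C=6 D=46 E=56] open={R1,R6}
Step 11: commit R6 -> on_hand[A=57 B=24 C=15 D=46 E=56] avail[A=57 B=24 C=6 D=46 E=56] open={R1}
Step 12: reserve R7 C 2 -> on_hand[A=57 B=24 C=15 D=46 E=56] avail[A=57 B=24 C=4 D=46 E=56] open={R1,R7}
Step 13: commit R7 -> on_hand[A=57 B=24 C=13 D=46 E=56] avail[A=57 B=24 C=4 D=46 E=56] open={R1}
Step 14: reserve R8 C 3 -> on_hand[A=57 B=24 C=13 D=46 E=56] avail[A=57 B=24 C=1 D=46 E=56] open={R1,R8}
Step 15: reserve R9 C 1 -> on_hand[A=57 B=24 C=13 D=46 E=56] avail[A=57 B=24 C=0 D=46 E=56] open={R1,R8,R9}
Step 16: reserve R10 A 3 -> on_hand[A=57 B=24 C=13 D=46 E=56] avail[A=54 B=24 C=0 D=46 E=56] open={R1,R10,R8,R9}
Step 17: commit R1 -> on_hand[A=57 B=24 C=4 D=46 E=56] avail[A=54 B=24 C=0 D=46 E=56] open={R10,R8,R9}
Step 18: commit R8 -> on_hand[A=57 B=24 C=1 D=46 E=56] avail[A=54 B=24 C=0 D=46 E=56] open={R10,R9}
Step 19: reserve R11 B 7 -> on_hand[A=57 B=24 C=1 D=46 E=56] avail[A=54 B=17 C=0 D=46 E=56] open={R10,R11,R9}
Step 20: reserve R12 D 1 -> on_hand[A=57 B=24 C=1 D=46 E=56] avail[A=54 B=17 C=0 D=45 E=56] open={R10,R11,R12,R9}
Step 21: cancel R12 -> on_hand[A=57 B=24 C=1 D=46 E=56] avail[A=54 B=17 C=0 D=46 E=56] open={R10,R11,R9}
Step 22: reserve R13 D 4 -> on_hand[A=57 B=24 C=1 D=46 E=56] avail[A=54 B=17 C=0 D=42 E=56] open={R10,R11,R13,R9}
Step 23: cancel R10 -> on_hand[A=57 B=24 C=1 D=46 E=56] avail[A=57 B=17 C=0 D=42 E=56] open={R11,R13,R9}
Open reservations: ['R11', 'R13', 'R9'] -> 3

Answer: 3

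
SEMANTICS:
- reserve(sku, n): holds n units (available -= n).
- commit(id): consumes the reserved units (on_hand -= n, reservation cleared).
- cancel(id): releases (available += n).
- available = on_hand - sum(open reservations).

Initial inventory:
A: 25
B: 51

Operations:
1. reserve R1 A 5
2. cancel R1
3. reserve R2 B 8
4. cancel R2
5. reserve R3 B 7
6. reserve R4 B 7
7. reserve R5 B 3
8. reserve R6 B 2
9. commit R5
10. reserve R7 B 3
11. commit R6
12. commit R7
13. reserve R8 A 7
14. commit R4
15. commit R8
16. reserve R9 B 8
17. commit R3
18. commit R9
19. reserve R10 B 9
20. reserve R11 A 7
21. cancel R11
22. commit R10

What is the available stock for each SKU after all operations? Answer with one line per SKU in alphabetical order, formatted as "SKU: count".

Answer: A: 18
B: 12

Derivation:
Step 1: reserve R1 A 5 -> on_hand[A=25 B=51] avail[A=20 B=51] open={R1}
Step 2: cancel R1 -> on_hand[A=25 B=51] avail[A=25 B=51] open={}
Step 3: reserve R2 B 8 -> on_hand[A=25 B=51] avail[A=25 B=43] open={R2}
Step 4: cancel R2 -> on_hand[A=25 B=51] avail[A=25 B=51] open={}
Step 5: reserve R3 B 7 -> on_hand[A=25 B=51] avail[A=25 B=44] open={R3}
Step 6: reserve R4 B 7 -> on_hand[A=25 B=51] avail[A=25 B=37] open={R3,R4}
Step 7: reserve R5 B 3 -> on_hand[A=25 B=51] avail[A=25 B=34] open={R3,R4,R5}
Step 8: reserve R6 B 2 -> on_hand[A=25 B=51] avail[A=25 B=32] open={R3,R4,R5,R6}
Step 9: commit R5 -> on_hand[A=25 B=48] avail[A=25 B=32] open={R3,R4,R6}
Step 10: reserve R7 B 3 -> on_hand[A=25 B=48] avail[A=25 B=29] open={R3,R4,R6,R7}
Step 11: commit R6 -> on_hand[A=25 B=46] avail[A=25 B=29] open={R3,R4,R7}
Step 12: commit R7 -> on_hand[A=25 B=43] avail[A=25 B=29] open={R3,R4}
Step 13: reserve R8 A 7 -> on_hand[A=25 B=43] avail[A=18 B=29] open={R3,R4,R8}
Step 14: commit R4 -> on_hand[A=25 B=36] avail[A=18 B=29] open={R3,R8}
Step 15: commit R8 -> on_hand[A=18 B=36] avail[A=18 B=29] open={R3}
Step 16: reserve R9 B 8 -> on_hand[A=18 B=36] avail[A=18 B=21] open={R3,R9}
Step 17: commit R3 -> on_hand[A=18 B=29] avail[A=18 B=21] open={R9}
Step 18: commit R9 -> on_hand[A=18 B=21] avail[A=18 B=21] open={}
Step 19: reserve R10 B 9 -> on_hand[A=18 B=21] avail[A=18 B=12] open={R10}
Step 20: reserve R11 A 7 -> on_hand[A=18 B=21] avail[A=11 B=12] open={R10,R11}
Step 21: cancel R11 -> on_hand[A=18 B=21] avail[A=18 B=12] open={R10}
Step 22: commit R10 -> on_hand[A=18 B=12] avail[A=18 B=12] open={}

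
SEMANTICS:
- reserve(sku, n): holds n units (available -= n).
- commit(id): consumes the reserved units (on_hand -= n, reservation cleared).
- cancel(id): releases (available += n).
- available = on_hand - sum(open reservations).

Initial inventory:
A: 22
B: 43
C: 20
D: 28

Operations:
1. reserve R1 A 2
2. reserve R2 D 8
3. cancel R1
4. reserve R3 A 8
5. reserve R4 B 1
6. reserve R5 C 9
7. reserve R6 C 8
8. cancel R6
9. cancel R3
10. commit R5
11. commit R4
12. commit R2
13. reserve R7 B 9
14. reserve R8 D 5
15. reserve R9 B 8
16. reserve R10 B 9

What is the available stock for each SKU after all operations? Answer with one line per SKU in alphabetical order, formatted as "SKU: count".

Answer: A: 22
B: 16
C: 11
D: 15

Derivation:
Step 1: reserve R1 A 2 -> on_hand[A=22 B=43 C=20 D=28] avail[A=20 B=43 C=20 D=28] open={R1}
Step 2: reserve R2 D 8 -> on_hand[A=22 B=43 C=20 D=28] avail[A=20 B=43 C=20 D=20] open={R1,R2}
Step 3: cancel R1 -> on_hand[A=22 B=43 C=20 D=28] avail[A=22 B=43 C=20 D=20] open={R2}
Step 4: reserve R3 A 8 -> on_hand[A=22 B=43 C=20 D=28] avail[A=14 B=43 C=20 D=20] open={R2,R3}
Step 5: reserve R4 B 1 -> on_hand[A=22 B=43 C=20 D=28] avail[A=14 B=42 C=20 D=20] open={R2,R3,R4}
Step 6: reserve R5 C 9 -> on_hand[A=22 B=43 C=20 D=28] avail[A=14 B=42 C=11 D=20] open={R2,R3,R4,R5}
Step 7: reserve R6 C 8 -> on_hand[A=22 B=43 C=20 D=28] avail[A=14 B=42 C=3 D=20] open={R2,R3,R4,R5,R6}
Step 8: cancel R6 -> on_hand[A=22 B=43 C=20 D=28] avail[A=14 B=42 C=11 D=20] open={R2,R3,R4,R5}
Step 9: cancel R3 -> on_hand[A=22 B=43 C=20 D=28] avail[A=22 B=42 C=11 D=20] open={R2,R4,R5}
Step 10: commit R5 -> on_hand[A=22 B=43 C=11 D=28] avail[A=22 B=42 C=11 D=20] open={R2,R4}
Step 11: commit R4 -> on_hand[A=22 B=42 C=11 D=28] avail[A=22 B=42 C=11 D=20] open={R2}
Step 12: commit R2 -> on_hand[A=22 B=42 C=11 D=20] avail[A=22 B=42 C=11 D=20] open={}
Step 13: reserve R7 B 9 -> on_hand[A=22 B=42 C=11 D=20] avail[A=22 B=33 C=11 D=20] open={R7}
Step 14: reserve R8 D 5 -> on_hand[A=22 B=42 C=11 D=20] avail[A=22 B=33 C=11 D=15] open={R7,R8}
Step 15: reserve R9 B 8 -> on_hand[A=22 B=42 C=11 D=20] avail[A=22 B=25 C=11 D=15] open={R7,R8,R9}
Step 16: reserve R10 B 9 -> on_hand[A=22 B=42 C=11 D=20] avail[A=22 B=16 C=11 D=15] open={R10,R7,R8,R9}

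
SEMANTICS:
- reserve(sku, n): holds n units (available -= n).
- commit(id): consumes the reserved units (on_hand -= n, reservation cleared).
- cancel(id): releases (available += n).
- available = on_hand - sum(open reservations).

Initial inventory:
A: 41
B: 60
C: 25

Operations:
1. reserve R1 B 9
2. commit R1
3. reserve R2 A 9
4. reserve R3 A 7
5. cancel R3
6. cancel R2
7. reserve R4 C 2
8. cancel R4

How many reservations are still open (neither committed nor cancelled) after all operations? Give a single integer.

Answer: 0

Derivation:
Step 1: reserve R1 B 9 -> on_hand[A=41 B=60 C=25] avail[A=41 B=51 C=25] open={R1}
Step 2: commit R1 -> on_hand[A=41 B=51 C=25] avail[A=41 B=51 C=25] open={}
Step 3: reserve R2 A 9 -> on_hand[A=41 B=51 C=25] avail[A=32 B=51 C=25] open={R2}
Step 4: reserve R3 A 7 -> on_hand[A=41 B=51 C=25] avail[A=25 B=51 C=25] open={R2,R3}
Step 5: cancel R3 -> on_hand[A=41 B=51 C=25] avail[A=32 B=51 C=25] open={R2}
Step 6: cancel R2 -> on_hand[A=41 B=51 C=25] avail[A=41 B=51 C=25] open={}
Step 7: reserve R4 C 2 -> on_hand[A=41 B=51 C=25] avail[A=41 B=51 C=23] open={R4}
Step 8: cancel R4 -> on_hand[A=41 B=51 C=25] avail[A=41 B=51 C=25] open={}
Open reservations: [] -> 0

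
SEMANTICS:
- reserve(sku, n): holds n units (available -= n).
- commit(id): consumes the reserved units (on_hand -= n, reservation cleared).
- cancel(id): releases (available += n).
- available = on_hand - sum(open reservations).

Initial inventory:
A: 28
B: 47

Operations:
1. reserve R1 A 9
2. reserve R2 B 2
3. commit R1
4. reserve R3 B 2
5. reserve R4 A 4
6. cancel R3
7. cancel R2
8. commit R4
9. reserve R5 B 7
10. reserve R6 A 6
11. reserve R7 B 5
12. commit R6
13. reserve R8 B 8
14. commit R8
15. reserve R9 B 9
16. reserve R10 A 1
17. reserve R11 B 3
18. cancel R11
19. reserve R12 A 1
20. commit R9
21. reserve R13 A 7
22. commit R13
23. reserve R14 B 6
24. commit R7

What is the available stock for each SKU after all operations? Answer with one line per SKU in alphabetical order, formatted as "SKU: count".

Step 1: reserve R1 A 9 -> on_hand[A=28 B=47] avail[A=19 B=47] open={R1}
Step 2: reserve R2 B 2 -> on_hand[A=28 B=47] avail[A=19 B=45] open={R1,R2}
Step 3: commit R1 -> on_hand[A=19 B=47] avail[A=19 B=45] open={R2}
Step 4: reserve R3 B 2 -> on_hand[A=19 B=47] avail[A=19 B=43] open={R2,R3}
Step 5: reserve R4 A 4 -> on_hand[A=19 B=47] avail[A=15 B=43] open={R2,R3,R4}
Step 6: cancel R3 -> on_hand[A=19 B=47] avail[A=15 B=45] open={R2,R4}
Step 7: cancel R2 -> on_hand[A=19 B=47] avail[A=15 B=47] open={R4}
Step 8: commit R4 -> on_hand[A=15 B=47] avail[A=15 B=47] open={}
Step 9: reserve R5 B 7 -> on_hand[A=15 B=47] avail[A=15 B=40] open={R5}
Step 10: reserve R6 A 6 -> on_hand[A=15 B=47] avail[A=9 B=40] open={R5,R6}
Step 11: reserve R7 B 5 -> on_hand[A=15 B=47] avail[A=9 B=35] open={R5,R6,R7}
Step 12: commit R6 -> on_hand[A=9 B=47] avail[A=9 B=35] open={R5,R7}
Step 13: reserve R8 B 8 -> on_hand[A=9 B=47] avail[A=9 B=27] open={R5,R7,R8}
Step 14: commit R8 -> on_hand[A=9 B=39] avail[A=9 B=27] open={R5,R7}
Step 15: reserve R9 B 9 -> on_hand[A=9 B=39] avail[A=9 B=18] open={R5,R7,R9}
Step 16: reserve R10 A 1 -> on_hand[A=9 B=39] avail[A=8 B=18] open={R10,R5,R7,R9}
Step 17: reserve R11 B 3 -> on_hand[A=9 B=39] avail[A=8 B=15] open={R10,R11,R5,R7,R9}
Step 18: cancel R11 -> on_hand[A=9 B=39] avail[A=8 B=18] open={R10,R5,R7,R9}
Step 19: reserve R12 A 1 -> on_hand[A=9 B=39] avail[A=7 B=18] open={R10,R12,R5,R7,R9}
Step 20: commit R9 -> on_hand[A=9 B=30] avail[A=7 B=18] open={R10,R12,R5,R7}
Step 21: reserve R13 A 7 -> on_hand[A=9 B=30] avail[A=0 B=18] open={R10,R12,R13,R5,R7}
Step 22: commit R13 -> on_hand[A=2 B=30] avail[A=0 B=18] open={R10,R12,R5,R7}
Step 23: reserve R14 B 6 -> on_hand[A=2 B=30] avail[A=0 B=12] open={R10,R12,R14,R5,R7}
Step 24: commit R7 -> on_hand[A=2 B=25] avail[A=0 B=12] open={R10,R12,R14,R5}

Answer: A: 0
B: 12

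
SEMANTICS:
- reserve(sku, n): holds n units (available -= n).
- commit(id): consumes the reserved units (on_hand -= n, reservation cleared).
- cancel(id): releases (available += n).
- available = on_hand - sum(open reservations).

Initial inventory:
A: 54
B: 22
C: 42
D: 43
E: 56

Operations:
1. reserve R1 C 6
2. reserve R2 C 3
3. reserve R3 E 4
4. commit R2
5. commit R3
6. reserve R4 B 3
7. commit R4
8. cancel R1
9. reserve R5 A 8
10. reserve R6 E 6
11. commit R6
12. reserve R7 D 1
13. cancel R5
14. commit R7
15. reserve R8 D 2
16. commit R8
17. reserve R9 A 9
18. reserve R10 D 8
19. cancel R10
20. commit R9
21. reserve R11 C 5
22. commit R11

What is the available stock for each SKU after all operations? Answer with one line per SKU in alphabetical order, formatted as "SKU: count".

Step 1: reserve R1 C 6 -> on_hand[A=54 B=22 C=42 D=43 E=56] avail[A=54 B=22 C=36 D=43 E=56] open={R1}
Step 2: reserve R2 C 3 -> on_hand[A=54 B=22 C=42 D=43 E=56] avail[A=54 B=22 C=33 D=43 E=56] open={R1,R2}
Step 3: reserve R3 E 4 -> on_hand[A=54 B=22 C=42 D=43 E=56] avail[A=54 B=22 C=33 D=43 E=52] open={R1,R2,R3}
Step 4: commit R2 -> on_hand[A=54 B=22 C=39 D=43 E=56] avail[A=54 B=22 C=33 D=43 E=52] open={R1,R3}
Step 5: commit R3 -> on_hand[A=54 B=22 C=39 D=43 E=52] avail[A=54 B=22 C=33 D=43 E=52] open={R1}
Step 6: reserve R4 B 3 -> on_hand[A=54 B=22 C=39 D=43 E=52] avail[A=54 B=19 C=33 D=43 E=52] open={R1,R4}
Step 7: commit R4 -> on_hand[A=54 B=19 C=39 D=43 E=52] avail[A=54 B=19 C=33 D=43 E=52] open={R1}
Step 8: cancel R1 -> on_hand[A=54 B=19 C=39 D=43 E=52] avail[A=54 B=19 C=39 D=43 E=52] open={}
Step 9: reserve R5 A 8 -> on_hand[A=54 B=19 C=39 D=43 E=52] avail[A=46 B=19 C=39 D=43 E=52] open={R5}
Step 10: reserve R6 E 6 -> on_hand[A=54 B=19 C=39 D=43 E=52] avail[A=46 B=19 C=39 D=43 E=46] open={R5,R6}
Step 11: commit R6 -> on_hand[A=54 B=19 C=39 D=43 E=46] avail[A=46 B=19 C=39 D=43 E=46] open={R5}
Step 12: reserve R7 D 1 -> on_hand[A=54 B=19 C=39 D=43 E=46] avail[A=46 B=19 C=39 D=42 E=46] open={R5,R7}
Step 13: cancel R5 -> on_hand[A=54 B=19 C=39 D=43 E=46] avail[A=54 B=19 C=39 D=42 E=46] open={R7}
Step 14: commit R7 -> on_hand[A=54 B=19 C=39 D=42 E=46] avail[A=54 B=19 C=39 D=42 E=46] open={}
Step 15: reserve R8 D 2 -> on_hand[A=54 B=19 C=39 D=42 E=46] avail[A=54 B=19 C=39 D=40 E=46] open={R8}
Step 16: commit R8 -> on_hand[A=54 B=19 C=39 D=40 E=46] avail[A=54 B=19 C=39 D=40 E=46] open={}
Step 17: reserve R9 A 9 -> on_hand[A=54 B=19 C=39 D=40 E=46] avail[A=45 B=19 C=39 D=40 E=46] open={R9}
Step 18: reserve R10 D 8 -> on_hand[A=54 B=19 C=39 D=40 E=46] avail[A=45 B=19 C=39 D=32 E=46] open={R10,R9}
Step 19: cancel R10 -> on_hand[A=54 B=19 C=39 D=40 E=46] avail[A=45 B=19 C=39 D=40 E=46] open={R9}
Step 20: commit R9 -> on_hand[A=45 B=19 C=39 D=40 E=46] avail[A=45 B=19 C=39 D=40 E=46] open={}
Step 21: reserve R11 C 5 -> on_hand[A=45 B=19 C=39 D=40 E=46] avail[A=45 B=19 C=34 D=40 E=46] open={R11}
Step 22: commit R11 -> on_hand[A=45 B=19 C=34 D=40 E=46] avail[A=45 B=19 C=34 D=40 E=46] open={}

Answer: A: 45
B: 19
C: 34
D: 40
E: 46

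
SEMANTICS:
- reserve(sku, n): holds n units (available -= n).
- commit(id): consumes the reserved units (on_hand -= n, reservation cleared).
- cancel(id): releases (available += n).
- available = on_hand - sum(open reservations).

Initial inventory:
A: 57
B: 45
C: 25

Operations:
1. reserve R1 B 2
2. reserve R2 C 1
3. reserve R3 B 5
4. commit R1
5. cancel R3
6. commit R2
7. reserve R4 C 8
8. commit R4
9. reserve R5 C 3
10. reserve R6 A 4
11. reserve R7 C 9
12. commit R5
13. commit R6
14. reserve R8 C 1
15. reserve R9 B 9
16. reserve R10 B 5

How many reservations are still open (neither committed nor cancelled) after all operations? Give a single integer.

Step 1: reserve R1 B 2 -> on_hand[A=57 B=45 C=25] avail[A=57 B=43 C=25] open={R1}
Step 2: reserve R2 C 1 -> on_hand[A=57 B=45 C=25] avail[A=57 B=43 C=24] open={R1,R2}
Step 3: reserve R3 B 5 -> on_hand[A=57 B=45 C=25] avail[A=57 B=38 C=24] open={R1,R2,R3}
Step 4: commit R1 -> on_hand[A=57 B=43 C=25] avail[A=57 B=38 C=24] open={R2,R3}
Step 5: cancel R3 -> on_hand[A=57 B=43 C=25] avail[A=57 B=43 C=24] open={R2}
Step 6: commit R2 -> on_hand[A=57 B=43 C=24] avail[A=57 B=43 C=24] open={}
Step 7: reserve R4 C 8 -> on_hand[A=57 B=43 C=24] avail[A=57 B=43 C=16] open={R4}
Step 8: commit R4 -> on_hand[A=57 B=43 C=16] avail[A=57 B=43 C=16] open={}
Step 9: reserve R5 C 3 -> on_hand[A=57 B=43 C=16] avail[A=57 B=43 C=13] open={R5}
Step 10: reserve R6 A 4 -> on_hand[A=57 B=43 C=16] avail[A=53 B=43 C=13] open={R5,R6}
Step 11: reserve R7 C 9 -> on_hand[A=57 B=43 C=16] avail[A=53 B=43 C=4] open={R5,R6,R7}
Step 12: commit R5 -> on_hand[A=57 B=43 C=13] avail[A=53 B=43 C=4] open={R6,R7}
Step 13: commit R6 -> on_hand[A=53 B=43 C=13] avail[A=53 B=43 C=4] open={R7}
Step 14: reserve R8 C 1 -> on_hand[A=53 B=43 C=13] avail[A=53 B=43 C=3] open={R7,R8}
Step 15: reserve R9 B 9 -> on_hand[A=53 B=43 C=13] avail[A=53 B=34 C=3] open={R7,R8,R9}
Step 16: reserve R10 B 5 -> on_hand[A=53 B=43 C=13] avail[A=53 B=29 C=3] open={R10,R7,R8,R9}
Open reservations: ['R10', 'R7', 'R8', 'R9'] -> 4

Answer: 4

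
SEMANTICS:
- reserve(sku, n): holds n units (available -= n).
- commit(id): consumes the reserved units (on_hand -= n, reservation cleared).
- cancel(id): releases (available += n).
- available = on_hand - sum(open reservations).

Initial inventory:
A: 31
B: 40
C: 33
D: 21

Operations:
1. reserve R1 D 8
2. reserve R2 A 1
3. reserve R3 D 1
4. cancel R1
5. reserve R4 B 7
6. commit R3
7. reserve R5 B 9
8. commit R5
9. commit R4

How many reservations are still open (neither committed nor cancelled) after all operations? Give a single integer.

Step 1: reserve R1 D 8 -> on_hand[A=31 B=40 C=33 D=21] avail[A=31 B=40 C=33 D=13] open={R1}
Step 2: reserve R2 A 1 -> on_hand[A=31 B=40 C=33 D=21] avail[A=30 B=40 C=33 D=13] open={R1,R2}
Step 3: reserve R3 D 1 -> on_hand[A=31 B=40 C=33 D=21] avail[A=30 B=40 C=33 D=12] open={R1,R2,R3}
Step 4: cancel R1 -> on_hand[A=31 B=40 C=33 D=21] avail[A=30 B=40 C=33 D=20] open={R2,R3}
Step 5: reserve R4 B 7 -> on_hand[A=31 B=40 C=33 D=21] avail[A=30 B=33 C=33 D=20] open={R2,R3,R4}
Step 6: commit R3 -> on_hand[A=31 B=40 C=33 D=20] avail[A=30 B=33 C=33 D=20] open={R2,R4}
Step 7: reserve R5 B 9 -> on_hand[A=31 B=40 C=33 D=20] avail[A=30 B=24 C=33 D=20] open={R2,R4,R5}
Step 8: commit R5 -> on_hand[A=31 B=31 C=33 D=20] avail[A=30 B=24 C=33 D=20] open={R2,R4}
Step 9: commit R4 -> on_hand[A=31 B=24 C=33 D=20] avail[A=30 B=24 C=33 D=20] open={R2}
Open reservations: ['R2'] -> 1

Answer: 1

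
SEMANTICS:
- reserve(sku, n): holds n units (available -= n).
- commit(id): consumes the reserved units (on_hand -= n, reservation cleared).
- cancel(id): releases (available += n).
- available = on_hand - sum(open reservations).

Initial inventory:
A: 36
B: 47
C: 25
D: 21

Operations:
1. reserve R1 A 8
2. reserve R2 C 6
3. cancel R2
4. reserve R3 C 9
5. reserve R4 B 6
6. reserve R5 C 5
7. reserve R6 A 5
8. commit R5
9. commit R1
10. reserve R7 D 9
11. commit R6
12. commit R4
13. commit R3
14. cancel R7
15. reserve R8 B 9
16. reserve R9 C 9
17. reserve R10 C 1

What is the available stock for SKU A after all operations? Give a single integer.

Answer: 23

Derivation:
Step 1: reserve R1 A 8 -> on_hand[A=36 B=47 C=25 D=21] avail[A=28 B=47 C=25 D=21] open={R1}
Step 2: reserve R2 C 6 -> on_hand[A=36 B=47 C=25 D=21] avail[A=28 B=47 C=19 D=21] open={R1,R2}
Step 3: cancel R2 -> on_hand[A=36 B=47 C=25 D=21] avail[A=28 B=47 C=25 D=21] open={R1}
Step 4: reserve R3 C 9 -> on_hand[A=36 B=47 C=25 D=21] avail[A=28 B=47 C=16 D=21] open={R1,R3}
Step 5: reserve R4 B 6 -> on_hand[A=36 B=47 C=25 D=21] avail[A=28 B=41 C=16 D=21] open={R1,R3,R4}
Step 6: reserve R5 C 5 -> on_hand[A=36 B=47 C=25 D=21] avail[A=28 B=41 C=11 D=21] open={R1,R3,R4,R5}
Step 7: reserve R6 A 5 -> on_hand[A=36 B=47 C=25 D=21] avail[A=23 B=41 C=11 D=21] open={R1,R3,R4,R5,R6}
Step 8: commit R5 -> on_hand[A=36 B=47 C=20 D=21] avail[A=23 B=41 C=11 D=21] open={R1,R3,R4,R6}
Step 9: commit R1 -> on_hand[A=28 B=47 C=20 D=21] avail[A=23 B=41 C=11 D=21] open={R3,R4,R6}
Step 10: reserve R7 D 9 -> on_hand[A=28 B=47 C=20 D=21] avail[A=23 B=41 C=11 D=12] open={R3,R4,R6,R7}
Step 11: commit R6 -> on_hand[A=23 B=47 C=20 D=21] avail[A=23 B=41 C=11 D=12] open={R3,R4,R7}
Step 12: commit R4 -> on_hand[A=23 B=41 C=20 D=21] avail[A=23 B=41 C=11 D=12] open={R3,R7}
Step 13: commit R3 -> on_hand[A=23 B=41 C=11 D=21] avail[A=23 B=41 C=11 D=12] open={R7}
Step 14: cancel R7 -> on_hand[A=23 B=41 C=11 D=21] avail[A=23 B=41 C=11 D=21] open={}
Step 15: reserve R8 B 9 -> on_hand[A=23 B=41 C=11 D=21] avail[A=23 B=32 C=11 D=21] open={R8}
Step 16: reserve R9 C 9 -> on_hand[A=23 B=41 C=11 D=21] avail[A=23 B=32 C=2 D=21] open={R8,R9}
Step 17: reserve R10 C 1 -> on_hand[A=23 B=41 C=11 D=21] avail[A=23 B=32 C=1 D=21] open={R10,R8,R9}
Final available[A] = 23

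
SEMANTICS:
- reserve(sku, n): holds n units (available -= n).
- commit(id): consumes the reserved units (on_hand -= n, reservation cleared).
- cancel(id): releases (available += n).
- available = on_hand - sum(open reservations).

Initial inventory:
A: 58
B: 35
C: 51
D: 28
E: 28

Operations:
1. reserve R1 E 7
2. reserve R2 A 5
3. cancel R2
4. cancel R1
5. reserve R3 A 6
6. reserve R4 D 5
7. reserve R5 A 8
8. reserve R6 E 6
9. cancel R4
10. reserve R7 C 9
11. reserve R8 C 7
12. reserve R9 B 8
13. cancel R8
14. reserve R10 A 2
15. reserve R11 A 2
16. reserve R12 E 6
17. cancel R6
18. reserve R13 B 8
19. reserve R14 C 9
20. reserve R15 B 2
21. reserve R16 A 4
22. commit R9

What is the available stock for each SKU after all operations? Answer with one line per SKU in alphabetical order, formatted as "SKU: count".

Step 1: reserve R1 E 7 -> on_hand[A=58 B=35 C=51 D=28 E=28] avail[A=58 B=35 C=51 D=28 E=21] open={R1}
Step 2: reserve R2 A 5 -> on_hand[A=58 B=35 C=51 D=28 E=28] avail[A=53 B=35 C=51 D=28 E=21] open={R1,R2}
Step 3: cancel R2 -> on_hand[A=58 B=35 C=51 D=28 E=28] avail[A=58 B=35 C=51 D=28 E=21] open={R1}
Step 4: cancel R1 -> on_hand[A=58 B=35 C=51 D=28 E=28] avail[A=58 B=35 C=51 D=28 E=28] open={}
Step 5: reserve R3 A 6 -> on_hand[A=58 B=35 C=51 D=28 E=28] avail[A=52 B=35 C=51 D=28 E=28] open={R3}
Step 6: reserve R4 D 5 -> on_hand[A=58 B=35 C=51 D=28 E=28] avail[A=52 B=35 C=51 D=23 E=28] open={R3,R4}
Step 7: reserve R5 A 8 -> on_hand[A=58 B=35 C=51 D=28 E=28] avail[A=44 B=35 C=51 D=23 E=28] open={R3,R4,R5}
Step 8: reserve R6 E 6 -> on_hand[A=58 B=35 C=51 D=28 E=28] avail[A=44 B=35 C=51 D=23 E=22] open={R3,R4,R5,R6}
Step 9: cancel R4 -> on_hand[A=58 B=35 C=51 D=28 E=28] avail[A=44 B=35 C=51 D=28 E=22] open={R3,R5,R6}
Step 10: reserve R7 C 9 -> on_hand[A=58 B=35 C=51 D=28 E=28] avail[A=44 B=35 C=42 D=28 E=22] open={R3,R5,R6,R7}
Step 11: reserve R8 C 7 -> on_hand[A=58 B=35 C=51 D=28 E=28] avail[A=44 B=35 C=35 D=28 E=22] open={R3,R5,R6,R7,R8}
Step 12: reserve R9 B 8 -> on_hand[A=58 B=35 C=51 D=28 E=28] avail[A=44 B=27 C=35 D=28 E=22] open={R3,R5,R6,R7,R8,R9}
Step 13: cancel R8 -> on_hand[A=58 B=35 C=51 D=28 E=28] avail[A=44 B=27 C=42 D=28 E=22] open={R3,R5,R6,R7,R9}
Step 14: reserve R10 A 2 -> on_hand[A=58 B=35 C=51 D=28 E=28] avail[A=42 B=27 C=42 D=28 E=22] open={R10,R3,R5,R6,R7,R9}
Step 15: reserve R11 A 2 -> on_hand[A=58 B=35 C=51 D=28 E=28] avail[A=40 B=27 C=42 D=28 E=22] open={R10,R11,R3,R5,R6,R7,R9}
Step 16: reserve R12 E 6 -> on_hand[A=58 B=35 C=51 D=28 E=28] avail[A=40 B=27 C=42 D=28 E=16] open={R10,R11,R12,R3,R5,R6,R7,R9}
Step 17: cancel R6 -> on_hand[A=58 B=35 C=51 D=28 E=28] avail[A=40 B=27 C=42 D=28 E=22] open={R10,R11,R12,R3,R5,R7,R9}
Step 18: reserve R13 B 8 -> on_hand[A=58 B=35 C=51 D=28 E=28] avail[A=40 B=19 C=42 D=28 E=22] open={R10,R11,R12,R13,R3,R5,R7,R9}
Step 19: reserve R14 C 9 -> on_hand[A=58 B=35 C=51 D=28 E=28] avail[A=40 B=19 C=33 D=28 E=22] open={R10,R11,R12,R13,R14,R3,R5,R7,R9}
Step 20: reserve R15 B 2 -> on_hand[A=58 B=35 C=51 D=28 E=28] avail[A=40 B=17 C=33 D=28 E=22] open={R10,R11,R12,R13,R14,R15,R3,R5,R7,R9}
Step 21: reserve R16 A 4 -> on_hand[A=58 B=35 C=51 D=28 E=28] avail[A=36 B=17 C=33 D=28 E=22] open={R10,R11,R12,R13,R14,R15,R16,R3,R5,R7,R9}
Step 22: commit R9 -> on_hand[A=58 B=27 C=51 D=28 E=28] avail[A=36 B=17 C=33 D=28 E=22] open={R10,R11,R12,R13,R14,R15,R16,R3,R5,R7}

Answer: A: 36
B: 17
C: 33
D: 28
E: 22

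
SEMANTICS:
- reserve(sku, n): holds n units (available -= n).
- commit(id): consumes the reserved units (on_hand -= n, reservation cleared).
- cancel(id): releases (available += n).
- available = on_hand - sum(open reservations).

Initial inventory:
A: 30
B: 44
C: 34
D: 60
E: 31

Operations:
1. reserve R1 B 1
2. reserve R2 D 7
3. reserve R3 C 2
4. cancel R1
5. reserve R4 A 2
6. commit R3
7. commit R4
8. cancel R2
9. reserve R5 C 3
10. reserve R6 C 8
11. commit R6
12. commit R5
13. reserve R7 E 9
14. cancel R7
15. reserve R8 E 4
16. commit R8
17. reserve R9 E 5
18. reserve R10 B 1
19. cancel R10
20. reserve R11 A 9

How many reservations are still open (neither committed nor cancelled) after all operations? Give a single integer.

Step 1: reserve R1 B 1 -> on_hand[A=30 B=44 C=34 D=60 E=31] avail[A=30 B=43 C=34 D=60 E=31] open={R1}
Step 2: reserve R2 D 7 -> on_hand[A=30 B=44 C=34 D=60 E=31] avail[A=30 B=43 C=34 D=53 E=31] open={R1,R2}
Step 3: reserve R3 C 2 -> on_hand[A=30 B=44 C=34 D=60 E=31] avail[A=30 B=43 C=32 D=53 E=31] open={R1,R2,R3}
Step 4: cancel R1 -> on_hand[A=30 B=44 C=34 D=60 E=31] avail[A=30 B=44 C=32 D=53 E=31] open={R2,R3}
Step 5: reserve R4 A 2 -> on_hand[A=30 B=44 C=34 D=60 E=31] avail[A=28 B=44 C=32 D=53 E=31] open={R2,R3,R4}
Step 6: commit R3 -> on_hand[A=30 B=44 C=32 D=60 E=31] avail[A=28 B=44 C=32 D=53 E=31] open={R2,R4}
Step 7: commit R4 -> on_hand[A=28 B=44 C=32 D=60 E=31] avail[A=28 B=44 C=32 D=53 E=31] open={R2}
Step 8: cancel R2 -> on_hand[A=28 B=44 C=32 D=60 E=31] avail[A=28 B=44 C=32 D=60 E=31] open={}
Step 9: reserve R5 C 3 -> on_hand[A=28 B=44 C=32 D=60 E=31] avail[A=28 B=44 C=29 D=60 E=31] open={R5}
Step 10: reserve R6 C 8 -> on_hand[A=28 B=44 C=32 D=60 E=31] avail[A=28 B=44 C=21 D=60 E=31] open={R5,R6}
Step 11: commit R6 -> on_hand[A=28 B=44 C=24 D=60 E=31] avail[A=28 B=44 C=21 D=60 E=31] open={R5}
Step 12: commit R5 -> on_hand[A=28 B=44 C=21 D=60 E=31] avail[A=28 B=44 C=21 D=60 E=31] open={}
Step 13: reserve R7 E 9 -> on_hand[A=28 B=44 C=21 D=60 E=31] avail[A=28 B=44 C=21 D=60 E=22] open={R7}
Step 14: cancel R7 -> on_hand[A=28 B=44 C=21 D=60 E=31] avail[A=28 B=44 C=21 D=60 E=31] open={}
Step 15: reserve R8 E 4 -> on_hand[A=28 B=44 C=21 D=60 E=31] avail[A=28 B=44 C=21 D=60 E=27] open={R8}
Step 16: commit R8 -> on_hand[A=28 B=44 C=21 D=60 E=27] avail[A=28 B=44 C=21 D=60 E=27] open={}
Step 17: reserve R9 E 5 -> on_hand[A=28 B=44 C=21 D=60 E=27] avail[A=28 B=44 C=21 D=60 E=22] open={R9}
Step 18: reserve R10 B 1 -> on_hand[A=28 B=44 C=21 D=60 E=27] avail[A=28 B=43 C=21 D=60 E=22] open={R10,R9}
Step 19: cancel R10 -> on_hand[A=28 B=44 C=21 D=60 E=27] avail[A=28 B=44 C=21 D=60 E=22] open={R9}
Step 20: reserve R11 A 9 -> on_hand[A=28 B=44 C=21 D=60 E=27] avail[A=19 B=44 C=21 D=60 E=22] open={R11,R9}
Open reservations: ['R11', 'R9'] -> 2

Answer: 2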